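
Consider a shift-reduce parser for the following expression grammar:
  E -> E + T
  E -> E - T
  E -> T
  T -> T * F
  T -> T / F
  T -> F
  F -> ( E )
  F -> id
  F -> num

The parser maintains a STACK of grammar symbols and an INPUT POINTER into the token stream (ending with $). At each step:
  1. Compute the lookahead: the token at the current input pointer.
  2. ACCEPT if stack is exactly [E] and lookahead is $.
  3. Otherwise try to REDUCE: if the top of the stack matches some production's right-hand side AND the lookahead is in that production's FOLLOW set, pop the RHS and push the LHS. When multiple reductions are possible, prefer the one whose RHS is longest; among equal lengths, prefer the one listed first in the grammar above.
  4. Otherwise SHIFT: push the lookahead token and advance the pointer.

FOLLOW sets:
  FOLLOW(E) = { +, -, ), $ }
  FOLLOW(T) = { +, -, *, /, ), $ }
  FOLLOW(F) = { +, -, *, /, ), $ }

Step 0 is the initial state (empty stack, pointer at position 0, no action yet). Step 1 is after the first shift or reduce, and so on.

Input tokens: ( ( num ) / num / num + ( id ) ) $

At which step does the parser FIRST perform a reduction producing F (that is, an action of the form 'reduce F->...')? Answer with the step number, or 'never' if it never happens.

Step 1: shift (. Stack=[(] ptr=1 lookahead=( remaining=[( num ) / num / num + ( id ) ) $]
Step 2: shift (. Stack=[( (] ptr=2 lookahead=num remaining=[num ) / num / num + ( id ) ) $]
Step 3: shift num. Stack=[( ( num] ptr=3 lookahead=) remaining=[) / num / num + ( id ) ) $]
Step 4: reduce F->num. Stack=[( ( F] ptr=3 lookahead=) remaining=[) / num / num + ( id ) ) $]

Answer: 4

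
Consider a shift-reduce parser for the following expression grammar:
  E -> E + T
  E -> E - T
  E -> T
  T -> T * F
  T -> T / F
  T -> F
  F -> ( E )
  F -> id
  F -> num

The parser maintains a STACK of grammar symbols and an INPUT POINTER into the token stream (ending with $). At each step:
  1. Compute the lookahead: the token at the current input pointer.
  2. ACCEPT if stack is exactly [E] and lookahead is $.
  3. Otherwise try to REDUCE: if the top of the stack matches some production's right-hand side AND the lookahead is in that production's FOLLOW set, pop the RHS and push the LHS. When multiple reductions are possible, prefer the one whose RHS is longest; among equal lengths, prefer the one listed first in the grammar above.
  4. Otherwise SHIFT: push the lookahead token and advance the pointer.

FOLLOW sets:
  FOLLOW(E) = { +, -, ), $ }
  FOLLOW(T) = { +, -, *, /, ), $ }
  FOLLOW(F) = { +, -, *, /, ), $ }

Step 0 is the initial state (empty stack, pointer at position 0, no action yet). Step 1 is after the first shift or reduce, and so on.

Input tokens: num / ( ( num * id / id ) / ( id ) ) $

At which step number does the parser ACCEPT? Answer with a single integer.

Answer: 36

Derivation:
Step 1: shift num. Stack=[num] ptr=1 lookahead=/ remaining=[/ ( ( num * id / id ) / ( id ) ) $]
Step 2: reduce F->num. Stack=[F] ptr=1 lookahead=/ remaining=[/ ( ( num * id / id ) / ( id ) ) $]
Step 3: reduce T->F. Stack=[T] ptr=1 lookahead=/ remaining=[/ ( ( num * id / id ) / ( id ) ) $]
Step 4: shift /. Stack=[T /] ptr=2 lookahead=( remaining=[( ( num * id / id ) / ( id ) ) $]
Step 5: shift (. Stack=[T / (] ptr=3 lookahead=( remaining=[( num * id / id ) / ( id ) ) $]
Step 6: shift (. Stack=[T / ( (] ptr=4 lookahead=num remaining=[num * id / id ) / ( id ) ) $]
Step 7: shift num. Stack=[T / ( ( num] ptr=5 lookahead=* remaining=[* id / id ) / ( id ) ) $]
Step 8: reduce F->num. Stack=[T / ( ( F] ptr=5 lookahead=* remaining=[* id / id ) / ( id ) ) $]
Step 9: reduce T->F. Stack=[T / ( ( T] ptr=5 lookahead=* remaining=[* id / id ) / ( id ) ) $]
Step 10: shift *. Stack=[T / ( ( T *] ptr=6 lookahead=id remaining=[id / id ) / ( id ) ) $]
Step 11: shift id. Stack=[T / ( ( T * id] ptr=7 lookahead=/ remaining=[/ id ) / ( id ) ) $]
Step 12: reduce F->id. Stack=[T / ( ( T * F] ptr=7 lookahead=/ remaining=[/ id ) / ( id ) ) $]
Step 13: reduce T->T * F. Stack=[T / ( ( T] ptr=7 lookahead=/ remaining=[/ id ) / ( id ) ) $]
Step 14: shift /. Stack=[T / ( ( T /] ptr=8 lookahead=id remaining=[id ) / ( id ) ) $]
Step 15: shift id. Stack=[T / ( ( T / id] ptr=9 lookahead=) remaining=[) / ( id ) ) $]
Step 16: reduce F->id. Stack=[T / ( ( T / F] ptr=9 lookahead=) remaining=[) / ( id ) ) $]
Step 17: reduce T->T / F. Stack=[T / ( ( T] ptr=9 lookahead=) remaining=[) / ( id ) ) $]
Step 18: reduce E->T. Stack=[T / ( ( E] ptr=9 lookahead=) remaining=[) / ( id ) ) $]
Step 19: shift ). Stack=[T / ( ( E )] ptr=10 lookahead=/ remaining=[/ ( id ) ) $]
Step 20: reduce F->( E ). Stack=[T / ( F] ptr=10 lookahead=/ remaining=[/ ( id ) ) $]
Step 21: reduce T->F. Stack=[T / ( T] ptr=10 lookahead=/ remaining=[/ ( id ) ) $]
Step 22: shift /. Stack=[T / ( T /] ptr=11 lookahead=( remaining=[( id ) ) $]
Step 23: shift (. Stack=[T / ( T / (] ptr=12 lookahead=id remaining=[id ) ) $]
Step 24: shift id. Stack=[T / ( T / ( id] ptr=13 lookahead=) remaining=[) ) $]
Step 25: reduce F->id. Stack=[T / ( T / ( F] ptr=13 lookahead=) remaining=[) ) $]
Step 26: reduce T->F. Stack=[T / ( T / ( T] ptr=13 lookahead=) remaining=[) ) $]
Step 27: reduce E->T. Stack=[T / ( T / ( E] ptr=13 lookahead=) remaining=[) ) $]
Step 28: shift ). Stack=[T / ( T / ( E )] ptr=14 lookahead=) remaining=[) $]
Step 29: reduce F->( E ). Stack=[T / ( T / F] ptr=14 lookahead=) remaining=[) $]
Step 30: reduce T->T / F. Stack=[T / ( T] ptr=14 lookahead=) remaining=[) $]
Step 31: reduce E->T. Stack=[T / ( E] ptr=14 lookahead=) remaining=[) $]
Step 32: shift ). Stack=[T / ( E )] ptr=15 lookahead=$ remaining=[$]
Step 33: reduce F->( E ). Stack=[T / F] ptr=15 lookahead=$ remaining=[$]
Step 34: reduce T->T / F. Stack=[T] ptr=15 lookahead=$ remaining=[$]
Step 35: reduce E->T. Stack=[E] ptr=15 lookahead=$ remaining=[$]
Step 36: accept. Stack=[E] ptr=15 lookahead=$ remaining=[$]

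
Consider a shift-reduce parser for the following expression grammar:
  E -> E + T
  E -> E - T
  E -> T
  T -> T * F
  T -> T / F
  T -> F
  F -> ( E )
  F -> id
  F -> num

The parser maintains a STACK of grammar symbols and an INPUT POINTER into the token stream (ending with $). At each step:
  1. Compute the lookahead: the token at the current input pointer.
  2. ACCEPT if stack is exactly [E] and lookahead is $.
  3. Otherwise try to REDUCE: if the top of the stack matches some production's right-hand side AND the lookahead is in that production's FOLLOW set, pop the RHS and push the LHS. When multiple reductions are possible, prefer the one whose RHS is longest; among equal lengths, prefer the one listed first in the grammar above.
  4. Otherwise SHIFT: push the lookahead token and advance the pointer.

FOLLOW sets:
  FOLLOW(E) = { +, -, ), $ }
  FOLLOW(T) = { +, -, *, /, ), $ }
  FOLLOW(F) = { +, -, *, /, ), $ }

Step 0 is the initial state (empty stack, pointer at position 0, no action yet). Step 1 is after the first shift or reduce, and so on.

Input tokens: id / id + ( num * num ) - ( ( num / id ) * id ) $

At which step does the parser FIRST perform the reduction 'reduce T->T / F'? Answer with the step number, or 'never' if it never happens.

Step 1: shift id. Stack=[id] ptr=1 lookahead=/ remaining=[/ id + ( num * num ) - ( ( num / id ) * id ) $]
Step 2: reduce F->id. Stack=[F] ptr=1 lookahead=/ remaining=[/ id + ( num * num ) - ( ( num / id ) * id ) $]
Step 3: reduce T->F. Stack=[T] ptr=1 lookahead=/ remaining=[/ id + ( num * num ) - ( ( num / id ) * id ) $]
Step 4: shift /. Stack=[T /] ptr=2 lookahead=id remaining=[id + ( num * num ) - ( ( num / id ) * id ) $]
Step 5: shift id. Stack=[T / id] ptr=3 lookahead=+ remaining=[+ ( num * num ) - ( ( num / id ) * id ) $]
Step 6: reduce F->id. Stack=[T / F] ptr=3 lookahead=+ remaining=[+ ( num * num ) - ( ( num / id ) * id ) $]
Step 7: reduce T->T / F. Stack=[T] ptr=3 lookahead=+ remaining=[+ ( num * num ) - ( ( num / id ) * id ) $]

Answer: 7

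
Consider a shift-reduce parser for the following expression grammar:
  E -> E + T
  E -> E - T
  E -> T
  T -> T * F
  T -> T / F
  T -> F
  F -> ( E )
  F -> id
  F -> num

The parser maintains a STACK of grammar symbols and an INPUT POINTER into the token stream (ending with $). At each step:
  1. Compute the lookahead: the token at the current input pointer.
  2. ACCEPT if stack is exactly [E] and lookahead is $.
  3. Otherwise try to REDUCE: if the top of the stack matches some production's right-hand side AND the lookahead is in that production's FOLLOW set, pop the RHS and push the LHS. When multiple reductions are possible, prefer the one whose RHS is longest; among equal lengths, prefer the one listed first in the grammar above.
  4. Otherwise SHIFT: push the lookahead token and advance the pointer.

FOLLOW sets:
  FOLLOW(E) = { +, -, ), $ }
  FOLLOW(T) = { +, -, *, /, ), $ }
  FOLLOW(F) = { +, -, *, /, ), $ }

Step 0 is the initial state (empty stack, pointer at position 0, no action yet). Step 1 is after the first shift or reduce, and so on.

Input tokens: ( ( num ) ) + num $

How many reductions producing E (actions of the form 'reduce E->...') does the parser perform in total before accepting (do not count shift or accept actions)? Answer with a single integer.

Answer: 4

Derivation:
Step 1: shift (. Stack=[(] ptr=1 lookahead=( remaining=[( num ) ) + num $]
Step 2: shift (. Stack=[( (] ptr=2 lookahead=num remaining=[num ) ) + num $]
Step 3: shift num. Stack=[( ( num] ptr=3 lookahead=) remaining=[) ) + num $]
Step 4: reduce F->num. Stack=[( ( F] ptr=3 lookahead=) remaining=[) ) + num $]
Step 5: reduce T->F. Stack=[( ( T] ptr=3 lookahead=) remaining=[) ) + num $]
Step 6: reduce E->T. Stack=[( ( E] ptr=3 lookahead=) remaining=[) ) + num $]
Step 7: shift ). Stack=[( ( E )] ptr=4 lookahead=) remaining=[) + num $]
Step 8: reduce F->( E ). Stack=[( F] ptr=4 lookahead=) remaining=[) + num $]
Step 9: reduce T->F. Stack=[( T] ptr=4 lookahead=) remaining=[) + num $]
Step 10: reduce E->T. Stack=[( E] ptr=4 lookahead=) remaining=[) + num $]
Step 11: shift ). Stack=[( E )] ptr=5 lookahead=+ remaining=[+ num $]
Step 12: reduce F->( E ). Stack=[F] ptr=5 lookahead=+ remaining=[+ num $]
Step 13: reduce T->F. Stack=[T] ptr=5 lookahead=+ remaining=[+ num $]
Step 14: reduce E->T. Stack=[E] ptr=5 lookahead=+ remaining=[+ num $]
Step 15: shift +. Stack=[E +] ptr=6 lookahead=num remaining=[num $]
Step 16: shift num. Stack=[E + num] ptr=7 lookahead=$ remaining=[$]
Step 17: reduce F->num. Stack=[E + F] ptr=7 lookahead=$ remaining=[$]
Step 18: reduce T->F. Stack=[E + T] ptr=7 lookahead=$ remaining=[$]
Step 19: reduce E->E + T. Stack=[E] ptr=7 lookahead=$ remaining=[$]
Step 20: accept. Stack=[E] ptr=7 lookahead=$ remaining=[$]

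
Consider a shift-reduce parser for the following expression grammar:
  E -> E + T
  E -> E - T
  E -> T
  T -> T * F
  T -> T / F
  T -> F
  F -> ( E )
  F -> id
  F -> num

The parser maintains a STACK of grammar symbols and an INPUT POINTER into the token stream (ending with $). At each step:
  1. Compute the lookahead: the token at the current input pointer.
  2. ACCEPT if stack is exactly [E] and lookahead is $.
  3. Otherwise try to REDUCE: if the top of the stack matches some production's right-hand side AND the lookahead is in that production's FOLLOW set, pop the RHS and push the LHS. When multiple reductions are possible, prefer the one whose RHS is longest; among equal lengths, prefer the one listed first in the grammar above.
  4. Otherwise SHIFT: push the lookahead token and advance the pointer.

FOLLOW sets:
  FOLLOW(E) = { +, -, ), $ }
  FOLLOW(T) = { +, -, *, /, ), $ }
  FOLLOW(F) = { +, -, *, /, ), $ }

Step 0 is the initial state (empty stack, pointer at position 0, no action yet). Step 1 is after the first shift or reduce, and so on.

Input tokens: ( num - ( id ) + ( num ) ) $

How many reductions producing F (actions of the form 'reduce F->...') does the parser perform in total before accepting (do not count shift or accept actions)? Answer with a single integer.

Step 1: shift (. Stack=[(] ptr=1 lookahead=num remaining=[num - ( id ) + ( num ) ) $]
Step 2: shift num. Stack=[( num] ptr=2 lookahead=- remaining=[- ( id ) + ( num ) ) $]
Step 3: reduce F->num. Stack=[( F] ptr=2 lookahead=- remaining=[- ( id ) + ( num ) ) $]
Step 4: reduce T->F. Stack=[( T] ptr=2 lookahead=- remaining=[- ( id ) + ( num ) ) $]
Step 5: reduce E->T. Stack=[( E] ptr=2 lookahead=- remaining=[- ( id ) + ( num ) ) $]
Step 6: shift -. Stack=[( E -] ptr=3 lookahead=( remaining=[( id ) + ( num ) ) $]
Step 7: shift (. Stack=[( E - (] ptr=4 lookahead=id remaining=[id ) + ( num ) ) $]
Step 8: shift id. Stack=[( E - ( id] ptr=5 lookahead=) remaining=[) + ( num ) ) $]
Step 9: reduce F->id. Stack=[( E - ( F] ptr=5 lookahead=) remaining=[) + ( num ) ) $]
Step 10: reduce T->F. Stack=[( E - ( T] ptr=5 lookahead=) remaining=[) + ( num ) ) $]
Step 11: reduce E->T. Stack=[( E - ( E] ptr=5 lookahead=) remaining=[) + ( num ) ) $]
Step 12: shift ). Stack=[( E - ( E )] ptr=6 lookahead=+ remaining=[+ ( num ) ) $]
Step 13: reduce F->( E ). Stack=[( E - F] ptr=6 lookahead=+ remaining=[+ ( num ) ) $]
Step 14: reduce T->F. Stack=[( E - T] ptr=6 lookahead=+ remaining=[+ ( num ) ) $]
Step 15: reduce E->E - T. Stack=[( E] ptr=6 lookahead=+ remaining=[+ ( num ) ) $]
Step 16: shift +. Stack=[( E +] ptr=7 lookahead=( remaining=[( num ) ) $]
Step 17: shift (. Stack=[( E + (] ptr=8 lookahead=num remaining=[num ) ) $]
Step 18: shift num. Stack=[( E + ( num] ptr=9 lookahead=) remaining=[) ) $]
Step 19: reduce F->num. Stack=[( E + ( F] ptr=9 lookahead=) remaining=[) ) $]
Step 20: reduce T->F. Stack=[( E + ( T] ptr=9 lookahead=) remaining=[) ) $]
Step 21: reduce E->T. Stack=[( E + ( E] ptr=9 lookahead=) remaining=[) ) $]
Step 22: shift ). Stack=[( E + ( E )] ptr=10 lookahead=) remaining=[) $]
Step 23: reduce F->( E ). Stack=[( E + F] ptr=10 lookahead=) remaining=[) $]
Step 24: reduce T->F. Stack=[( E + T] ptr=10 lookahead=) remaining=[) $]
Step 25: reduce E->E + T. Stack=[( E] ptr=10 lookahead=) remaining=[) $]
Step 26: shift ). Stack=[( E )] ptr=11 lookahead=$ remaining=[$]
Step 27: reduce F->( E ). Stack=[F] ptr=11 lookahead=$ remaining=[$]
Step 28: reduce T->F. Stack=[T] ptr=11 lookahead=$ remaining=[$]
Step 29: reduce E->T. Stack=[E] ptr=11 lookahead=$ remaining=[$]
Step 30: accept. Stack=[E] ptr=11 lookahead=$ remaining=[$]

Answer: 6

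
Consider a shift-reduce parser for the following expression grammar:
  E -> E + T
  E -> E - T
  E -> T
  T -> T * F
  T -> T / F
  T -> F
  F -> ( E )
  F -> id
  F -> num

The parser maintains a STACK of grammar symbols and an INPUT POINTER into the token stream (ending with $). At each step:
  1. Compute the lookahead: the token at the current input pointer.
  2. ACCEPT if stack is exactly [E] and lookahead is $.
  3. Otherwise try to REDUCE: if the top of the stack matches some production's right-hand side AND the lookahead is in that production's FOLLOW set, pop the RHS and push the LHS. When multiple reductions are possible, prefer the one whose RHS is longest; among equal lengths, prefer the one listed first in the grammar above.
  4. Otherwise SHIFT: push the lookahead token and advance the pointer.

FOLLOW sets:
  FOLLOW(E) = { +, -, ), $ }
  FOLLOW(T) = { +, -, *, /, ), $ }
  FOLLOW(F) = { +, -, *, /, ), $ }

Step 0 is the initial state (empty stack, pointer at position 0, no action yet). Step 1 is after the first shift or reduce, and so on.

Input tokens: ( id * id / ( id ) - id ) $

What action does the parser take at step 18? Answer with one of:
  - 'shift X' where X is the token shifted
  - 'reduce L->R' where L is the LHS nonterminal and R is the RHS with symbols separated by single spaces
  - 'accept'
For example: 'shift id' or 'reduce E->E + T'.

Answer: reduce E->T

Derivation:
Step 1: shift (. Stack=[(] ptr=1 lookahead=id remaining=[id * id / ( id ) - id ) $]
Step 2: shift id. Stack=[( id] ptr=2 lookahead=* remaining=[* id / ( id ) - id ) $]
Step 3: reduce F->id. Stack=[( F] ptr=2 lookahead=* remaining=[* id / ( id ) - id ) $]
Step 4: reduce T->F. Stack=[( T] ptr=2 lookahead=* remaining=[* id / ( id ) - id ) $]
Step 5: shift *. Stack=[( T *] ptr=3 lookahead=id remaining=[id / ( id ) - id ) $]
Step 6: shift id. Stack=[( T * id] ptr=4 lookahead=/ remaining=[/ ( id ) - id ) $]
Step 7: reduce F->id. Stack=[( T * F] ptr=4 lookahead=/ remaining=[/ ( id ) - id ) $]
Step 8: reduce T->T * F. Stack=[( T] ptr=4 lookahead=/ remaining=[/ ( id ) - id ) $]
Step 9: shift /. Stack=[( T /] ptr=5 lookahead=( remaining=[( id ) - id ) $]
Step 10: shift (. Stack=[( T / (] ptr=6 lookahead=id remaining=[id ) - id ) $]
Step 11: shift id. Stack=[( T / ( id] ptr=7 lookahead=) remaining=[) - id ) $]
Step 12: reduce F->id. Stack=[( T / ( F] ptr=7 lookahead=) remaining=[) - id ) $]
Step 13: reduce T->F. Stack=[( T / ( T] ptr=7 lookahead=) remaining=[) - id ) $]
Step 14: reduce E->T. Stack=[( T / ( E] ptr=7 lookahead=) remaining=[) - id ) $]
Step 15: shift ). Stack=[( T / ( E )] ptr=8 lookahead=- remaining=[- id ) $]
Step 16: reduce F->( E ). Stack=[( T / F] ptr=8 lookahead=- remaining=[- id ) $]
Step 17: reduce T->T / F. Stack=[( T] ptr=8 lookahead=- remaining=[- id ) $]
Step 18: reduce E->T. Stack=[( E] ptr=8 lookahead=- remaining=[- id ) $]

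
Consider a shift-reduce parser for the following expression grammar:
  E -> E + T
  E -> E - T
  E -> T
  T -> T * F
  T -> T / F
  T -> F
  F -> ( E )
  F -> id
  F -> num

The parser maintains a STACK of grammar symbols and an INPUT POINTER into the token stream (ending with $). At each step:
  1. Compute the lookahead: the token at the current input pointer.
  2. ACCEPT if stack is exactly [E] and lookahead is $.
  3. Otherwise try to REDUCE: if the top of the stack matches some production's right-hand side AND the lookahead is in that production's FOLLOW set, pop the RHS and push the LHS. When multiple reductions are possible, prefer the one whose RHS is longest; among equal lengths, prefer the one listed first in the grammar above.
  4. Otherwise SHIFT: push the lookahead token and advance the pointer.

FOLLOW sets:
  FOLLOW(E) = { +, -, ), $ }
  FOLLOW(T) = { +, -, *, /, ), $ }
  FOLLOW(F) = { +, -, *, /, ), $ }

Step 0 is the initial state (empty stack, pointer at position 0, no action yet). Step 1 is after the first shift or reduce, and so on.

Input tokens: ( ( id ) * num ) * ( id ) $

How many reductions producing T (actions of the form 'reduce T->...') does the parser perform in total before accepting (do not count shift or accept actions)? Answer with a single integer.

Answer: 6

Derivation:
Step 1: shift (. Stack=[(] ptr=1 lookahead=( remaining=[( id ) * num ) * ( id ) $]
Step 2: shift (. Stack=[( (] ptr=2 lookahead=id remaining=[id ) * num ) * ( id ) $]
Step 3: shift id. Stack=[( ( id] ptr=3 lookahead=) remaining=[) * num ) * ( id ) $]
Step 4: reduce F->id. Stack=[( ( F] ptr=3 lookahead=) remaining=[) * num ) * ( id ) $]
Step 5: reduce T->F. Stack=[( ( T] ptr=3 lookahead=) remaining=[) * num ) * ( id ) $]
Step 6: reduce E->T. Stack=[( ( E] ptr=3 lookahead=) remaining=[) * num ) * ( id ) $]
Step 7: shift ). Stack=[( ( E )] ptr=4 lookahead=* remaining=[* num ) * ( id ) $]
Step 8: reduce F->( E ). Stack=[( F] ptr=4 lookahead=* remaining=[* num ) * ( id ) $]
Step 9: reduce T->F. Stack=[( T] ptr=4 lookahead=* remaining=[* num ) * ( id ) $]
Step 10: shift *. Stack=[( T *] ptr=5 lookahead=num remaining=[num ) * ( id ) $]
Step 11: shift num. Stack=[( T * num] ptr=6 lookahead=) remaining=[) * ( id ) $]
Step 12: reduce F->num. Stack=[( T * F] ptr=6 lookahead=) remaining=[) * ( id ) $]
Step 13: reduce T->T * F. Stack=[( T] ptr=6 lookahead=) remaining=[) * ( id ) $]
Step 14: reduce E->T. Stack=[( E] ptr=6 lookahead=) remaining=[) * ( id ) $]
Step 15: shift ). Stack=[( E )] ptr=7 lookahead=* remaining=[* ( id ) $]
Step 16: reduce F->( E ). Stack=[F] ptr=7 lookahead=* remaining=[* ( id ) $]
Step 17: reduce T->F. Stack=[T] ptr=7 lookahead=* remaining=[* ( id ) $]
Step 18: shift *. Stack=[T *] ptr=8 lookahead=( remaining=[( id ) $]
Step 19: shift (. Stack=[T * (] ptr=9 lookahead=id remaining=[id ) $]
Step 20: shift id. Stack=[T * ( id] ptr=10 lookahead=) remaining=[) $]
Step 21: reduce F->id. Stack=[T * ( F] ptr=10 lookahead=) remaining=[) $]
Step 22: reduce T->F. Stack=[T * ( T] ptr=10 lookahead=) remaining=[) $]
Step 23: reduce E->T. Stack=[T * ( E] ptr=10 lookahead=) remaining=[) $]
Step 24: shift ). Stack=[T * ( E )] ptr=11 lookahead=$ remaining=[$]
Step 25: reduce F->( E ). Stack=[T * F] ptr=11 lookahead=$ remaining=[$]
Step 26: reduce T->T * F. Stack=[T] ptr=11 lookahead=$ remaining=[$]
Step 27: reduce E->T. Stack=[E] ptr=11 lookahead=$ remaining=[$]
Step 28: accept. Stack=[E] ptr=11 lookahead=$ remaining=[$]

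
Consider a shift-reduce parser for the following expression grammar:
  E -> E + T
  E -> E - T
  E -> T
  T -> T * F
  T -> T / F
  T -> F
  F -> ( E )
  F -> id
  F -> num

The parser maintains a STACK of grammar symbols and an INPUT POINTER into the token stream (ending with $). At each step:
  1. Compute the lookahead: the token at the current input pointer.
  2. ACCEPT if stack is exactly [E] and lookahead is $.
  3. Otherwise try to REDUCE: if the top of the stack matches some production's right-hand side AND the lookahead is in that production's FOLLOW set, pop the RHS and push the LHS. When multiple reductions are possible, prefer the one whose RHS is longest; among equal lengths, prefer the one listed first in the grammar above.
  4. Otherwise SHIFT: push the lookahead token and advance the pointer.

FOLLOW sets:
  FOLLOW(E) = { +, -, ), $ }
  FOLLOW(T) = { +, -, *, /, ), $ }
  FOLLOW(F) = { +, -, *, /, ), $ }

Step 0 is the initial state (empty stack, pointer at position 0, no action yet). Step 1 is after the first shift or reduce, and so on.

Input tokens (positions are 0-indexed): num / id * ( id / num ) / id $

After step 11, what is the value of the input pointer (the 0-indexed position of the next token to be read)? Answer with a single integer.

Answer: 6

Derivation:
Step 1: shift num. Stack=[num] ptr=1 lookahead=/ remaining=[/ id * ( id / num ) / id $]
Step 2: reduce F->num. Stack=[F] ptr=1 lookahead=/ remaining=[/ id * ( id / num ) / id $]
Step 3: reduce T->F. Stack=[T] ptr=1 lookahead=/ remaining=[/ id * ( id / num ) / id $]
Step 4: shift /. Stack=[T /] ptr=2 lookahead=id remaining=[id * ( id / num ) / id $]
Step 5: shift id. Stack=[T / id] ptr=3 lookahead=* remaining=[* ( id / num ) / id $]
Step 6: reduce F->id. Stack=[T / F] ptr=3 lookahead=* remaining=[* ( id / num ) / id $]
Step 7: reduce T->T / F. Stack=[T] ptr=3 lookahead=* remaining=[* ( id / num ) / id $]
Step 8: shift *. Stack=[T *] ptr=4 lookahead=( remaining=[( id / num ) / id $]
Step 9: shift (. Stack=[T * (] ptr=5 lookahead=id remaining=[id / num ) / id $]
Step 10: shift id. Stack=[T * ( id] ptr=6 lookahead=/ remaining=[/ num ) / id $]
Step 11: reduce F->id. Stack=[T * ( F] ptr=6 lookahead=/ remaining=[/ num ) / id $]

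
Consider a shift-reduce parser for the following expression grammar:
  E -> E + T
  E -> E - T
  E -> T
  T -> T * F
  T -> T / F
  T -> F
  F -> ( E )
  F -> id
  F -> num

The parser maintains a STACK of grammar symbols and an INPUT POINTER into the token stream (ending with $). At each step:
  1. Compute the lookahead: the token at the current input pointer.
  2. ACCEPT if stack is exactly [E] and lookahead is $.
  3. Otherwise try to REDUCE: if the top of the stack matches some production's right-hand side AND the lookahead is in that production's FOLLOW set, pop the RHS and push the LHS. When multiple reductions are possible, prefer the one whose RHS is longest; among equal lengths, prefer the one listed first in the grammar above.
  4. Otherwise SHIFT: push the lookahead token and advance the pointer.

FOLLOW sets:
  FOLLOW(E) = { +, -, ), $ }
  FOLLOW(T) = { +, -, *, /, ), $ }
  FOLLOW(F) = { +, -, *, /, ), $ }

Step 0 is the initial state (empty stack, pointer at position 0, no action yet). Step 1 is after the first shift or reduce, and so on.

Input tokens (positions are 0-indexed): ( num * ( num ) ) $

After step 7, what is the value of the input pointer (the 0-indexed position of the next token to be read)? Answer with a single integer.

Answer: 5

Derivation:
Step 1: shift (. Stack=[(] ptr=1 lookahead=num remaining=[num * ( num ) ) $]
Step 2: shift num. Stack=[( num] ptr=2 lookahead=* remaining=[* ( num ) ) $]
Step 3: reduce F->num. Stack=[( F] ptr=2 lookahead=* remaining=[* ( num ) ) $]
Step 4: reduce T->F. Stack=[( T] ptr=2 lookahead=* remaining=[* ( num ) ) $]
Step 5: shift *. Stack=[( T *] ptr=3 lookahead=( remaining=[( num ) ) $]
Step 6: shift (. Stack=[( T * (] ptr=4 lookahead=num remaining=[num ) ) $]
Step 7: shift num. Stack=[( T * ( num] ptr=5 lookahead=) remaining=[) ) $]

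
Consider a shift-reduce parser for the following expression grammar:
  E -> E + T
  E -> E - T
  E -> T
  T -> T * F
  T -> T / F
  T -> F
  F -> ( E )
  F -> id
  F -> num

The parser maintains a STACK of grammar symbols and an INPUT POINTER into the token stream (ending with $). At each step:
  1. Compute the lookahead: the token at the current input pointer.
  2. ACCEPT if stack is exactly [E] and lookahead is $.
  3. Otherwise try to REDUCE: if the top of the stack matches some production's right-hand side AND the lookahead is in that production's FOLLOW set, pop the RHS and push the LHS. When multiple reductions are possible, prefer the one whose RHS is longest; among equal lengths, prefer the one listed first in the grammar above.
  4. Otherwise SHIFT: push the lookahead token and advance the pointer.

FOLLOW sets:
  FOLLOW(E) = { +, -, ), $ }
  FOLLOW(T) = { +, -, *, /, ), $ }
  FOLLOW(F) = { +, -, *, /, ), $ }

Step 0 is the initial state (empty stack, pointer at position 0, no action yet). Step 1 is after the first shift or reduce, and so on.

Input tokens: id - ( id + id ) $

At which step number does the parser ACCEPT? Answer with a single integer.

Answer: 20

Derivation:
Step 1: shift id. Stack=[id] ptr=1 lookahead=- remaining=[- ( id + id ) $]
Step 2: reduce F->id. Stack=[F] ptr=1 lookahead=- remaining=[- ( id + id ) $]
Step 3: reduce T->F. Stack=[T] ptr=1 lookahead=- remaining=[- ( id + id ) $]
Step 4: reduce E->T. Stack=[E] ptr=1 lookahead=- remaining=[- ( id + id ) $]
Step 5: shift -. Stack=[E -] ptr=2 lookahead=( remaining=[( id + id ) $]
Step 6: shift (. Stack=[E - (] ptr=3 lookahead=id remaining=[id + id ) $]
Step 7: shift id. Stack=[E - ( id] ptr=4 lookahead=+ remaining=[+ id ) $]
Step 8: reduce F->id. Stack=[E - ( F] ptr=4 lookahead=+ remaining=[+ id ) $]
Step 9: reduce T->F. Stack=[E - ( T] ptr=4 lookahead=+ remaining=[+ id ) $]
Step 10: reduce E->T. Stack=[E - ( E] ptr=4 lookahead=+ remaining=[+ id ) $]
Step 11: shift +. Stack=[E - ( E +] ptr=5 lookahead=id remaining=[id ) $]
Step 12: shift id. Stack=[E - ( E + id] ptr=6 lookahead=) remaining=[) $]
Step 13: reduce F->id. Stack=[E - ( E + F] ptr=6 lookahead=) remaining=[) $]
Step 14: reduce T->F. Stack=[E - ( E + T] ptr=6 lookahead=) remaining=[) $]
Step 15: reduce E->E + T. Stack=[E - ( E] ptr=6 lookahead=) remaining=[) $]
Step 16: shift ). Stack=[E - ( E )] ptr=7 lookahead=$ remaining=[$]
Step 17: reduce F->( E ). Stack=[E - F] ptr=7 lookahead=$ remaining=[$]
Step 18: reduce T->F. Stack=[E - T] ptr=7 lookahead=$ remaining=[$]
Step 19: reduce E->E - T. Stack=[E] ptr=7 lookahead=$ remaining=[$]
Step 20: accept. Stack=[E] ptr=7 lookahead=$ remaining=[$]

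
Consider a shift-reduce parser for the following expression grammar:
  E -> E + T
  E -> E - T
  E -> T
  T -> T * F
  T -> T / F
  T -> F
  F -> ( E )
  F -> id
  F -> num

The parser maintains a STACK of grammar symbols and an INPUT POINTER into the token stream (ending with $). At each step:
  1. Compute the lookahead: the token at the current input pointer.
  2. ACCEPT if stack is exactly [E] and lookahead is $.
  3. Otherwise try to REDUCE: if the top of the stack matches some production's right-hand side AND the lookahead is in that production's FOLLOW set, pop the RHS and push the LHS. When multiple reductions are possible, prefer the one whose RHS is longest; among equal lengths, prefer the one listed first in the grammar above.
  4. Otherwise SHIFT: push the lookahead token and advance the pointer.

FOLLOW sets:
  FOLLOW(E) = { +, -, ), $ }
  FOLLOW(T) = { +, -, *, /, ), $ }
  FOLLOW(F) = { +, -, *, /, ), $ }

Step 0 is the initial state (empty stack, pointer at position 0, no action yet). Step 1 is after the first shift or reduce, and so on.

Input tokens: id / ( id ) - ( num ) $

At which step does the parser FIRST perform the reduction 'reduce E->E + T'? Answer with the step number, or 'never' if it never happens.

Step 1: shift id. Stack=[id] ptr=1 lookahead=/ remaining=[/ ( id ) - ( num ) $]
Step 2: reduce F->id. Stack=[F] ptr=1 lookahead=/ remaining=[/ ( id ) - ( num ) $]
Step 3: reduce T->F. Stack=[T] ptr=1 lookahead=/ remaining=[/ ( id ) - ( num ) $]
Step 4: shift /. Stack=[T /] ptr=2 lookahead=( remaining=[( id ) - ( num ) $]
Step 5: shift (. Stack=[T / (] ptr=3 lookahead=id remaining=[id ) - ( num ) $]
Step 6: shift id. Stack=[T / ( id] ptr=4 lookahead=) remaining=[) - ( num ) $]
Step 7: reduce F->id. Stack=[T / ( F] ptr=4 lookahead=) remaining=[) - ( num ) $]
Step 8: reduce T->F. Stack=[T / ( T] ptr=4 lookahead=) remaining=[) - ( num ) $]
Step 9: reduce E->T. Stack=[T / ( E] ptr=4 lookahead=) remaining=[) - ( num ) $]
Step 10: shift ). Stack=[T / ( E )] ptr=5 lookahead=- remaining=[- ( num ) $]
Step 11: reduce F->( E ). Stack=[T / F] ptr=5 lookahead=- remaining=[- ( num ) $]
Step 12: reduce T->T / F. Stack=[T] ptr=5 lookahead=- remaining=[- ( num ) $]
Step 13: reduce E->T. Stack=[E] ptr=5 lookahead=- remaining=[- ( num ) $]
Step 14: shift -. Stack=[E -] ptr=6 lookahead=( remaining=[( num ) $]
Step 15: shift (. Stack=[E - (] ptr=7 lookahead=num remaining=[num ) $]
Step 16: shift num. Stack=[E - ( num] ptr=8 lookahead=) remaining=[) $]
Step 17: reduce F->num. Stack=[E - ( F] ptr=8 lookahead=) remaining=[) $]
Step 18: reduce T->F. Stack=[E - ( T] ptr=8 lookahead=) remaining=[) $]
Step 19: reduce E->T. Stack=[E - ( E] ptr=8 lookahead=) remaining=[) $]
Step 20: shift ). Stack=[E - ( E )] ptr=9 lookahead=$ remaining=[$]
Step 21: reduce F->( E ). Stack=[E - F] ptr=9 lookahead=$ remaining=[$]
Step 22: reduce T->F. Stack=[E - T] ptr=9 lookahead=$ remaining=[$]
Step 23: reduce E->E - T. Stack=[E] ptr=9 lookahead=$ remaining=[$]
Step 24: accept. Stack=[E] ptr=9 lookahead=$ remaining=[$]

Answer: never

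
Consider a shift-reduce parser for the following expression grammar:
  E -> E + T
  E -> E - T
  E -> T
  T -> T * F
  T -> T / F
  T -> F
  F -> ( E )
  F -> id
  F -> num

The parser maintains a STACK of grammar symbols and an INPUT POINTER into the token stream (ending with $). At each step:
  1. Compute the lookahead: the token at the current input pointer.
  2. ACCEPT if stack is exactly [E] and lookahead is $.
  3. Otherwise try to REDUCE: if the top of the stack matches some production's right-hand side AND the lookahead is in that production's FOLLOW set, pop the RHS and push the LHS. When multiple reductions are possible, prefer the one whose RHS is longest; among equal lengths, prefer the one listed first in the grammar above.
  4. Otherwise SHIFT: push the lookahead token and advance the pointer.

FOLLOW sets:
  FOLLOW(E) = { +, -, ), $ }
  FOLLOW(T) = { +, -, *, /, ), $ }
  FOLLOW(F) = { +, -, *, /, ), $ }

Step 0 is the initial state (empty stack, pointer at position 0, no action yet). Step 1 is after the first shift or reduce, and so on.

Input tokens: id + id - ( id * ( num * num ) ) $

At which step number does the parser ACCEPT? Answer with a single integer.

Step 1: shift id. Stack=[id] ptr=1 lookahead=+ remaining=[+ id - ( id * ( num * num ) ) $]
Step 2: reduce F->id. Stack=[F] ptr=1 lookahead=+ remaining=[+ id - ( id * ( num * num ) ) $]
Step 3: reduce T->F. Stack=[T] ptr=1 lookahead=+ remaining=[+ id - ( id * ( num * num ) ) $]
Step 4: reduce E->T. Stack=[E] ptr=1 lookahead=+ remaining=[+ id - ( id * ( num * num ) ) $]
Step 5: shift +. Stack=[E +] ptr=2 lookahead=id remaining=[id - ( id * ( num * num ) ) $]
Step 6: shift id. Stack=[E + id] ptr=3 lookahead=- remaining=[- ( id * ( num * num ) ) $]
Step 7: reduce F->id. Stack=[E + F] ptr=3 lookahead=- remaining=[- ( id * ( num * num ) ) $]
Step 8: reduce T->F. Stack=[E + T] ptr=3 lookahead=- remaining=[- ( id * ( num * num ) ) $]
Step 9: reduce E->E + T. Stack=[E] ptr=3 lookahead=- remaining=[- ( id * ( num * num ) ) $]
Step 10: shift -. Stack=[E -] ptr=4 lookahead=( remaining=[( id * ( num * num ) ) $]
Step 11: shift (. Stack=[E - (] ptr=5 lookahead=id remaining=[id * ( num * num ) ) $]
Step 12: shift id. Stack=[E - ( id] ptr=6 lookahead=* remaining=[* ( num * num ) ) $]
Step 13: reduce F->id. Stack=[E - ( F] ptr=6 lookahead=* remaining=[* ( num * num ) ) $]
Step 14: reduce T->F. Stack=[E - ( T] ptr=6 lookahead=* remaining=[* ( num * num ) ) $]
Step 15: shift *. Stack=[E - ( T *] ptr=7 lookahead=( remaining=[( num * num ) ) $]
Step 16: shift (. Stack=[E - ( T * (] ptr=8 lookahead=num remaining=[num * num ) ) $]
Step 17: shift num. Stack=[E - ( T * ( num] ptr=9 lookahead=* remaining=[* num ) ) $]
Step 18: reduce F->num. Stack=[E - ( T * ( F] ptr=9 lookahead=* remaining=[* num ) ) $]
Step 19: reduce T->F. Stack=[E - ( T * ( T] ptr=9 lookahead=* remaining=[* num ) ) $]
Step 20: shift *. Stack=[E - ( T * ( T *] ptr=10 lookahead=num remaining=[num ) ) $]
Step 21: shift num. Stack=[E - ( T * ( T * num] ptr=11 lookahead=) remaining=[) ) $]
Step 22: reduce F->num. Stack=[E - ( T * ( T * F] ptr=11 lookahead=) remaining=[) ) $]
Step 23: reduce T->T * F. Stack=[E - ( T * ( T] ptr=11 lookahead=) remaining=[) ) $]
Step 24: reduce E->T. Stack=[E - ( T * ( E] ptr=11 lookahead=) remaining=[) ) $]
Step 25: shift ). Stack=[E - ( T * ( E )] ptr=12 lookahead=) remaining=[) $]
Step 26: reduce F->( E ). Stack=[E - ( T * F] ptr=12 lookahead=) remaining=[) $]
Step 27: reduce T->T * F. Stack=[E - ( T] ptr=12 lookahead=) remaining=[) $]
Step 28: reduce E->T. Stack=[E - ( E] ptr=12 lookahead=) remaining=[) $]
Step 29: shift ). Stack=[E - ( E )] ptr=13 lookahead=$ remaining=[$]
Step 30: reduce F->( E ). Stack=[E - F] ptr=13 lookahead=$ remaining=[$]
Step 31: reduce T->F. Stack=[E - T] ptr=13 lookahead=$ remaining=[$]
Step 32: reduce E->E - T. Stack=[E] ptr=13 lookahead=$ remaining=[$]
Step 33: accept. Stack=[E] ptr=13 lookahead=$ remaining=[$]

Answer: 33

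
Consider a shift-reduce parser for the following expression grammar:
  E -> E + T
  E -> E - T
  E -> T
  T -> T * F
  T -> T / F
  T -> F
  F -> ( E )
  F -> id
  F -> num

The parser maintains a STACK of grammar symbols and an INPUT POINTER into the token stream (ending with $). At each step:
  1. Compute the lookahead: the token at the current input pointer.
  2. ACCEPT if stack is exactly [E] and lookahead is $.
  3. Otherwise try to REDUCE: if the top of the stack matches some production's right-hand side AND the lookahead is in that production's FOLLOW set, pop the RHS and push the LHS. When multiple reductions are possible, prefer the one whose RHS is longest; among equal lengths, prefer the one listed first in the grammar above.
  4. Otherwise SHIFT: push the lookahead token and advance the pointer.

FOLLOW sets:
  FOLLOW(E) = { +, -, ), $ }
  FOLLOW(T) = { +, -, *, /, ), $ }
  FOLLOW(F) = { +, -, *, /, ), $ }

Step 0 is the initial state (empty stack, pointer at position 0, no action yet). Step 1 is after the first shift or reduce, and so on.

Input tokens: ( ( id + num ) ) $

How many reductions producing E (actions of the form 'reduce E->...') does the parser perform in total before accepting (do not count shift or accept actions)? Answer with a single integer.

Step 1: shift (. Stack=[(] ptr=1 lookahead=( remaining=[( id + num ) ) $]
Step 2: shift (. Stack=[( (] ptr=2 lookahead=id remaining=[id + num ) ) $]
Step 3: shift id. Stack=[( ( id] ptr=3 lookahead=+ remaining=[+ num ) ) $]
Step 4: reduce F->id. Stack=[( ( F] ptr=3 lookahead=+ remaining=[+ num ) ) $]
Step 5: reduce T->F. Stack=[( ( T] ptr=3 lookahead=+ remaining=[+ num ) ) $]
Step 6: reduce E->T. Stack=[( ( E] ptr=3 lookahead=+ remaining=[+ num ) ) $]
Step 7: shift +. Stack=[( ( E +] ptr=4 lookahead=num remaining=[num ) ) $]
Step 8: shift num. Stack=[( ( E + num] ptr=5 lookahead=) remaining=[) ) $]
Step 9: reduce F->num. Stack=[( ( E + F] ptr=5 lookahead=) remaining=[) ) $]
Step 10: reduce T->F. Stack=[( ( E + T] ptr=5 lookahead=) remaining=[) ) $]
Step 11: reduce E->E + T. Stack=[( ( E] ptr=5 lookahead=) remaining=[) ) $]
Step 12: shift ). Stack=[( ( E )] ptr=6 lookahead=) remaining=[) $]
Step 13: reduce F->( E ). Stack=[( F] ptr=6 lookahead=) remaining=[) $]
Step 14: reduce T->F. Stack=[( T] ptr=6 lookahead=) remaining=[) $]
Step 15: reduce E->T. Stack=[( E] ptr=6 lookahead=) remaining=[) $]
Step 16: shift ). Stack=[( E )] ptr=7 lookahead=$ remaining=[$]
Step 17: reduce F->( E ). Stack=[F] ptr=7 lookahead=$ remaining=[$]
Step 18: reduce T->F. Stack=[T] ptr=7 lookahead=$ remaining=[$]
Step 19: reduce E->T. Stack=[E] ptr=7 lookahead=$ remaining=[$]
Step 20: accept. Stack=[E] ptr=7 lookahead=$ remaining=[$]

Answer: 4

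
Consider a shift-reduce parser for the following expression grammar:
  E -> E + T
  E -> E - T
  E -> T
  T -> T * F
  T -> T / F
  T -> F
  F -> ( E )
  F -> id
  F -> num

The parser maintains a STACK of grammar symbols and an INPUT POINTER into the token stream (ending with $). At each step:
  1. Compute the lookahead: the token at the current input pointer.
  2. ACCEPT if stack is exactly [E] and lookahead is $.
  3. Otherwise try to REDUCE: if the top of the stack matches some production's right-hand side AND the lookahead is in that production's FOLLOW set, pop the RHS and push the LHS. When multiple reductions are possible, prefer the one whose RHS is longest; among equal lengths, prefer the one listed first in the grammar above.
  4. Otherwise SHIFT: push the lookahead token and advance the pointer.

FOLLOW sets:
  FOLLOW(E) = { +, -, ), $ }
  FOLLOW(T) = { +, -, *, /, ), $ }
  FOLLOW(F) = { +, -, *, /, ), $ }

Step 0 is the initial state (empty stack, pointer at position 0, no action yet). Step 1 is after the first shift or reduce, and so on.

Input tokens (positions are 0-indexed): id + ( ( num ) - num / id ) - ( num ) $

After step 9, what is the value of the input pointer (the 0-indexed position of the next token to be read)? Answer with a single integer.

Answer: 5

Derivation:
Step 1: shift id. Stack=[id] ptr=1 lookahead=+ remaining=[+ ( ( num ) - num / id ) - ( num ) $]
Step 2: reduce F->id. Stack=[F] ptr=1 lookahead=+ remaining=[+ ( ( num ) - num / id ) - ( num ) $]
Step 3: reduce T->F. Stack=[T] ptr=1 lookahead=+ remaining=[+ ( ( num ) - num / id ) - ( num ) $]
Step 4: reduce E->T. Stack=[E] ptr=1 lookahead=+ remaining=[+ ( ( num ) - num / id ) - ( num ) $]
Step 5: shift +. Stack=[E +] ptr=2 lookahead=( remaining=[( ( num ) - num / id ) - ( num ) $]
Step 6: shift (. Stack=[E + (] ptr=3 lookahead=( remaining=[( num ) - num / id ) - ( num ) $]
Step 7: shift (. Stack=[E + ( (] ptr=4 lookahead=num remaining=[num ) - num / id ) - ( num ) $]
Step 8: shift num. Stack=[E + ( ( num] ptr=5 lookahead=) remaining=[) - num / id ) - ( num ) $]
Step 9: reduce F->num. Stack=[E + ( ( F] ptr=5 lookahead=) remaining=[) - num / id ) - ( num ) $]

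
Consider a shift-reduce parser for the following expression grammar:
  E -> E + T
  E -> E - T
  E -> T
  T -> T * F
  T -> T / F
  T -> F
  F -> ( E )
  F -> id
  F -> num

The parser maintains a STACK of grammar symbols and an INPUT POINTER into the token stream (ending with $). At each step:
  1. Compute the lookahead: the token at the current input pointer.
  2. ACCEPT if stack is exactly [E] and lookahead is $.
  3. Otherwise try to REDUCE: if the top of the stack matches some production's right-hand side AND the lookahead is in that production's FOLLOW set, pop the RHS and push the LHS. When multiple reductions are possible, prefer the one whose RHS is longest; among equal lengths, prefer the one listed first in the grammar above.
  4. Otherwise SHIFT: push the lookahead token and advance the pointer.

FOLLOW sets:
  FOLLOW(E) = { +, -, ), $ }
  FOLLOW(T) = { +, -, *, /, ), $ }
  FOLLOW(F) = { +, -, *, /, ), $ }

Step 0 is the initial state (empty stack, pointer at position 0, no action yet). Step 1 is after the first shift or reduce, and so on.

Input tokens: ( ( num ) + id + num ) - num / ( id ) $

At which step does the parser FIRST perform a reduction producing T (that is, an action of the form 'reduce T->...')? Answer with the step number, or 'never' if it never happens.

Answer: 5

Derivation:
Step 1: shift (. Stack=[(] ptr=1 lookahead=( remaining=[( num ) + id + num ) - num / ( id ) $]
Step 2: shift (. Stack=[( (] ptr=2 lookahead=num remaining=[num ) + id + num ) - num / ( id ) $]
Step 3: shift num. Stack=[( ( num] ptr=3 lookahead=) remaining=[) + id + num ) - num / ( id ) $]
Step 4: reduce F->num. Stack=[( ( F] ptr=3 lookahead=) remaining=[) + id + num ) - num / ( id ) $]
Step 5: reduce T->F. Stack=[( ( T] ptr=3 lookahead=) remaining=[) + id + num ) - num / ( id ) $]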